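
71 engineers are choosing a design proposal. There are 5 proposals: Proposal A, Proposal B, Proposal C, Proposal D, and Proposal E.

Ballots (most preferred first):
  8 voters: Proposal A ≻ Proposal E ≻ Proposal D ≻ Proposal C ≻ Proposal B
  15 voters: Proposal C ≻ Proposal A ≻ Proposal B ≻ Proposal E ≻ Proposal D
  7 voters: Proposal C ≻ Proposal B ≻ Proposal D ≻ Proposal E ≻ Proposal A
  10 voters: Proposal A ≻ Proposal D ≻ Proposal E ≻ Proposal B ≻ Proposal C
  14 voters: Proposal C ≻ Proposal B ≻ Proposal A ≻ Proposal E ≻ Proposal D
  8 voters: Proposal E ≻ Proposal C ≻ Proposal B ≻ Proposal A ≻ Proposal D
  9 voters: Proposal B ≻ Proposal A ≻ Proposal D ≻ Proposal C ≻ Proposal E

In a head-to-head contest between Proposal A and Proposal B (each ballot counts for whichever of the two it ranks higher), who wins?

Proposal B

Proposal A is ranked above Proposal B on 33 ballots; Proposal B above Proposal A on 38.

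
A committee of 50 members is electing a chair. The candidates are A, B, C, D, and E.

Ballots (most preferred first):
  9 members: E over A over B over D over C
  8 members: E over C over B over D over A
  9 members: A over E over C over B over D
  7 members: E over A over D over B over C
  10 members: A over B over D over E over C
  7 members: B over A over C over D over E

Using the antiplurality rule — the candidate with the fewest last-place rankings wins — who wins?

Last-place votes: A 8, B 0, C 26, D 9, E 7.

B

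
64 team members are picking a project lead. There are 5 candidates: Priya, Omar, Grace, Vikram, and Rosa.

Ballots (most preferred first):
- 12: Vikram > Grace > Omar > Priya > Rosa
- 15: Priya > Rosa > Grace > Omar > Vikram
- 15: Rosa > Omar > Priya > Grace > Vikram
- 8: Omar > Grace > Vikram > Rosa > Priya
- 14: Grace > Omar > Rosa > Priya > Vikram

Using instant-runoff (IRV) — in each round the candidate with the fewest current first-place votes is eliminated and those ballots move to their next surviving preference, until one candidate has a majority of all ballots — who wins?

Grace

Round 1: Priya 15, Omar 8, Grace 14, Vikram 12, Rosa 15. Omar eliminated.
Round 2: Priya 15, Grace 22, Vikram 12, Rosa 15. Vikram eliminated.
Round 3: Priya 15, Grace 34, Rosa 15. Grace has a majority (≥33).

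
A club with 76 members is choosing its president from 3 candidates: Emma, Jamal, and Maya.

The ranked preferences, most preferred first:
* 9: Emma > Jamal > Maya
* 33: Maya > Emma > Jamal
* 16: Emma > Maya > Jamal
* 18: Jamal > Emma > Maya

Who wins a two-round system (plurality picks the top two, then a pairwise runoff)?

Round 1 first-place votes: Emma 25, Jamal 18, Maya 33. Maya and Emma advance.
Runoff: Maya is ranked above Emma on 33 ballots, Emma above Maya on 43.

Emma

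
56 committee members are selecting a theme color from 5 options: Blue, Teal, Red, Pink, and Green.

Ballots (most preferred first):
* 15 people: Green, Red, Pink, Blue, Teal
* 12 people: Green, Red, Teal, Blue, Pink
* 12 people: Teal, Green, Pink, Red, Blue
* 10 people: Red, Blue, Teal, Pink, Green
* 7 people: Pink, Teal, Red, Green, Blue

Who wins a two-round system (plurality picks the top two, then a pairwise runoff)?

Round 1 first-place votes: Blue 0, Teal 12, Red 10, Pink 7, Green 27. Green and Teal advance.
Runoff: Green is ranked above Teal on 27 ballots, Teal above Green on 29.

Teal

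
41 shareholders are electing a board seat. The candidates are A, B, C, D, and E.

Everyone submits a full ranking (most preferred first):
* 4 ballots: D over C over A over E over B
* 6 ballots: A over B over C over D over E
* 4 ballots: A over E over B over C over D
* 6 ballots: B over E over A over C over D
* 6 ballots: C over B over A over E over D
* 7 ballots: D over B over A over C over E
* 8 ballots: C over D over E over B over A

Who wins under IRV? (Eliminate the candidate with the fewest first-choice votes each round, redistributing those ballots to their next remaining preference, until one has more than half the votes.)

Round 1: A 10, B 6, C 14, D 11, E 0. E eliminated.
Round 2: A 10, B 6, C 14, D 11. B eliminated.
Round 3: A 16, C 14, D 11. D eliminated.
Round 4: A 23, C 18. A has a majority (≥21).

A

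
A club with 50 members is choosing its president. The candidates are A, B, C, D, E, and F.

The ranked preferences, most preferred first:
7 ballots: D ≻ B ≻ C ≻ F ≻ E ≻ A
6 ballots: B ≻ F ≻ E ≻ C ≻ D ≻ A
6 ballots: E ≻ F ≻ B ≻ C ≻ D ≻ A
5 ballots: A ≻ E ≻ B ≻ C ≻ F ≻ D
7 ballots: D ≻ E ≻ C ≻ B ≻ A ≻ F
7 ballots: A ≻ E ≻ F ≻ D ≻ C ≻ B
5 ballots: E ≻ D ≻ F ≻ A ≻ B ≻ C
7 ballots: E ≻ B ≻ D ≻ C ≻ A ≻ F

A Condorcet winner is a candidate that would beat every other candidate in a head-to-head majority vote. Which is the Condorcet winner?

E

E vs A: 38–12
E vs B: 37–13
E vs C: 43–7
E vs D: 36–14
E vs F: 37–13
E beats every other candidate.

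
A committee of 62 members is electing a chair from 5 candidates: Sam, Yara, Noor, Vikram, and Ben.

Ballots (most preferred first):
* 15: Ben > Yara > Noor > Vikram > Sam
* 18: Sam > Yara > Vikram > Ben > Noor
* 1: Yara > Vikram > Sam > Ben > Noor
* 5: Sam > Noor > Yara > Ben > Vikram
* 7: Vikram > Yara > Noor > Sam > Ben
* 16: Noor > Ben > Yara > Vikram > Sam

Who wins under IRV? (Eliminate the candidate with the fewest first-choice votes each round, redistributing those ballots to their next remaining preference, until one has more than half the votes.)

Round 1: Sam 23, Yara 1, Noor 16, Vikram 7, Ben 15. Yara eliminated.
Round 2: Sam 23, Noor 16, Vikram 8, Ben 15. Vikram eliminated.
Round 3: Sam 24, Noor 23, Ben 15. Ben eliminated.
Round 4: Sam 24, Noor 38. Noor has a majority (≥32).

Noor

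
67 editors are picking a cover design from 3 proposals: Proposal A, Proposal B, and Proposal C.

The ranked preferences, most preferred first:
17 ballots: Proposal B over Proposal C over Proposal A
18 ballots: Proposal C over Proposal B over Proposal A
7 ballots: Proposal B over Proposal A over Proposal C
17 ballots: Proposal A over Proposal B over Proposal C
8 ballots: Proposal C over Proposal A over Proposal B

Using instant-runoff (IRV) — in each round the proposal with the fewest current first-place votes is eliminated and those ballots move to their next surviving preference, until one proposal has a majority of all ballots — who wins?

Proposal B

Round 1: Proposal A 17, Proposal B 24, Proposal C 26. Proposal A eliminated.
Round 2: Proposal B 41, Proposal C 26. Proposal B has a majority (≥34).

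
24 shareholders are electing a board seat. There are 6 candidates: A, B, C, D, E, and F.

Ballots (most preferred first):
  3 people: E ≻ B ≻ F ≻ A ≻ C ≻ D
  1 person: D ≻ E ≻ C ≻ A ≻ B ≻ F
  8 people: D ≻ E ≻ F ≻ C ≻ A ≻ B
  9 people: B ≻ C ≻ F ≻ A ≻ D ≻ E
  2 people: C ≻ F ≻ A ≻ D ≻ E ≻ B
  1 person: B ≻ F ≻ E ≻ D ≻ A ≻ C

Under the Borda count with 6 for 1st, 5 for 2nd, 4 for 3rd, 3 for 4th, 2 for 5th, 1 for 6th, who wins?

A: 3×3 + 1×3 + 8×2 + 9×3 + 2×4 + 1×2 = 65
B: 3×5 + 1×2 + 8×1 + 9×6 + 2×1 + 1×6 = 87
C: 3×2 + 1×4 + 8×3 + 9×5 + 2×6 + 1×1 = 92
D: 3×1 + 1×6 + 8×6 + 9×2 + 2×3 + 1×3 = 84
E: 3×6 + 1×5 + 8×5 + 9×1 + 2×2 + 1×4 = 80
F: 3×4 + 1×1 + 8×4 + 9×4 + 2×5 + 1×5 = 96

F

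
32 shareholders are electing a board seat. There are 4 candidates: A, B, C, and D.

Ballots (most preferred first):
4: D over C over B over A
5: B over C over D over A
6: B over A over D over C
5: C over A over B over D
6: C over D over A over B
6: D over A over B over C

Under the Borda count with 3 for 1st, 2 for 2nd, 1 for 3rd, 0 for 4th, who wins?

D

A: 4×0 + 5×0 + 6×2 + 5×2 + 6×1 + 6×2 = 40
B: 4×1 + 5×3 + 6×3 + 5×1 + 6×0 + 6×1 = 48
C: 4×2 + 5×2 + 6×0 + 5×3 + 6×3 + 6×0 = 51
D: 4×3 + 5×1 + 6×1 + 5×0 + 6×2 + 6×3 = 53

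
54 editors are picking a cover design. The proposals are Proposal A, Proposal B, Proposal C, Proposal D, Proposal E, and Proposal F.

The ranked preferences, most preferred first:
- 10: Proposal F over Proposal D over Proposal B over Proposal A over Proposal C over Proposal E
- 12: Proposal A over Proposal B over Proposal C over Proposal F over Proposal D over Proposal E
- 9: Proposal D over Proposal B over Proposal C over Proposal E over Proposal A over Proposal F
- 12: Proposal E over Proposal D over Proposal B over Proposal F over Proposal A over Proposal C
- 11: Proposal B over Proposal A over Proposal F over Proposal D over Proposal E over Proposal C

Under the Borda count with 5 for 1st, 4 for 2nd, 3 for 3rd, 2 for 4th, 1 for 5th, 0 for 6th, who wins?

Proposal B

Proposal A: 10×2 + 12×5 + 9×1 + 12×1 + 11×4 = 145
Proposal B: 10×3 + 12×4 + 9×4 + 12×3 + 11×5 = 205
Proposal C: 10×1 + 12×3 + 9×3 + 12×0 + 11×0 = 73
Proposal D: 10×4 + 12×1 + 9×5 + 12×4 + 11×2 = 167
Proposal E: 10×0 + 12×0 + 9×2 + 12×5 + 11×1 = 89
Proposal F: 10×5 + 12×2 + 9×0 + 12×2 + 11×3 = 131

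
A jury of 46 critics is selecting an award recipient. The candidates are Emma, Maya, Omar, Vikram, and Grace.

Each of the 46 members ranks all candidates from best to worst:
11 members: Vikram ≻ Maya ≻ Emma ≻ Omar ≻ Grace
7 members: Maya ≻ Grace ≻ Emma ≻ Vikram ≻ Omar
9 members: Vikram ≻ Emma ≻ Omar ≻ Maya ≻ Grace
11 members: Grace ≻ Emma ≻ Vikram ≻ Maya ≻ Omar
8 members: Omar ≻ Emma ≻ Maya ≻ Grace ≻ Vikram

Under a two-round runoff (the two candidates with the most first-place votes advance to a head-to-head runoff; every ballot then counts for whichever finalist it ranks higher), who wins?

Round 1 first-place votes: Emma 0, Maya 7, Omar 8, Vikram 20, Grace 11. Vikram and Grace advance.
Runoff: Vikram is ranked above Grace on 20 ballots, Grace above Vikram on 26.

Grace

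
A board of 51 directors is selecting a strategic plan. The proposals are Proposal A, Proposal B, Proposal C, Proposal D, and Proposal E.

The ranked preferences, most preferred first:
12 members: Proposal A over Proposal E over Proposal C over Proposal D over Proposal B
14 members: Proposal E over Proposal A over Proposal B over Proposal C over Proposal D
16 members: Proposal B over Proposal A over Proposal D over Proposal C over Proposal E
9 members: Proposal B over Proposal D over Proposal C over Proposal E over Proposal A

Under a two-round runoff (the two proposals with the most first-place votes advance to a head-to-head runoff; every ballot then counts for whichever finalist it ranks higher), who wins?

Round 1 first-place votes: Proposal A 12, Proposal B 25, Proposal C 0, Proposal D 0, Proposal E 14. Proposal B and Proposal E advance.
Runoff: Proposal B is ranked above Proposal E on 25 ballots, Proposal E above Proposal B on 26.

Proposal E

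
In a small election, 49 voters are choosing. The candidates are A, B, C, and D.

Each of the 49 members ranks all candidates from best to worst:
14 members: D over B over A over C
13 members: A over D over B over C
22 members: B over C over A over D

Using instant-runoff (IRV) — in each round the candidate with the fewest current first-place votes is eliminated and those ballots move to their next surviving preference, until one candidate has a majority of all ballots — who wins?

Round 1: A 13, B 22, C 0, D 14. C eliminated.
Round 2: A 13, B 22, D 14. A eliminated.
Round 3: B 22, D 27. D has a majority (≥25).

D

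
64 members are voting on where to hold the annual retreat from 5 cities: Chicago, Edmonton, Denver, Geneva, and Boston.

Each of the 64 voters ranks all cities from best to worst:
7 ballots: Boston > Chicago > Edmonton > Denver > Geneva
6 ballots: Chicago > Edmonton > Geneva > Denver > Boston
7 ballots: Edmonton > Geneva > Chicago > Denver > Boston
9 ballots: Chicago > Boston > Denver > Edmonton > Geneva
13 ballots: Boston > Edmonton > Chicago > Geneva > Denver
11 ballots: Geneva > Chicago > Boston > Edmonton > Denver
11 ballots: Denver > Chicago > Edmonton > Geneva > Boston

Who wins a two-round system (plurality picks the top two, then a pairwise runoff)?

Chicago

Round 1 first-place votes: Chicago 15, Edmonton 7, Denver 11, Geneva 11, Boston 20. Boston and Chicago advance.
Runoff: Boston is ranked above Chicago on 20 ballots, Chicago above Boston on 44.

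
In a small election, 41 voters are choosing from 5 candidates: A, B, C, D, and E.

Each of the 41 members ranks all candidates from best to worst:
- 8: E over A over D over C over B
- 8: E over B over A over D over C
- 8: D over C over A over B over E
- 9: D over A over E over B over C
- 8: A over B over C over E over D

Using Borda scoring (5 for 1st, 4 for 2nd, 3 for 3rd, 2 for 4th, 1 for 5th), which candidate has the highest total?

A: 8×4 + 8×3 + 8×3 + 9×4 + 8×5 = 156
B: 8×1 + 8×4 + 8×2 + 9×2 + 8×4 = 106
C: 8×2 + 8×1 + 8×4 + 9×1 + 8×3 = 89
D: 8×3 + 8×2 + 8×5 + 9×5 + 8×1 = 133
E: 8×5 + 8×5 + 8×1 + 9×3 + 8×2 = 131

A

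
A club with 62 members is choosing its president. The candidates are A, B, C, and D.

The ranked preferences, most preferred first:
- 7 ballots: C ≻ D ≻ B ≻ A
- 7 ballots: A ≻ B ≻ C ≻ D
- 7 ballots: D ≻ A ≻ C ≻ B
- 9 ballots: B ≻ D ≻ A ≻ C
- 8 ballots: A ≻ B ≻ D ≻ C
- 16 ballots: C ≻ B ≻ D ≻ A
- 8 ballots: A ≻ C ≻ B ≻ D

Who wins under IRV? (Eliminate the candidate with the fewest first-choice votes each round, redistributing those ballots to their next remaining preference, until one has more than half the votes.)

Round 1: A 23, B 9, C 23, D 7. D eliminated.
Round 2: A 30, B 9, C 23. B eliminated.
Round 3: A 39, C 23. A has a majority (≥32).

A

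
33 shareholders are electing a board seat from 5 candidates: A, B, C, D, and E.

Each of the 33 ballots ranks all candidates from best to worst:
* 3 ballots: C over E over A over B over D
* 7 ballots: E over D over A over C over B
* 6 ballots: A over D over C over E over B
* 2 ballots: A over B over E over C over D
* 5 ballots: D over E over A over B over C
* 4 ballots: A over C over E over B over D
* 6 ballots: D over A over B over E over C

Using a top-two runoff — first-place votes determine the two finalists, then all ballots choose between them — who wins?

Round 1 first-place votes: A 12, B 0, C 3, D 11, E 7. A and D advance.
Runoff: A is ranked above D on 15 ballots, D above A on 18.

D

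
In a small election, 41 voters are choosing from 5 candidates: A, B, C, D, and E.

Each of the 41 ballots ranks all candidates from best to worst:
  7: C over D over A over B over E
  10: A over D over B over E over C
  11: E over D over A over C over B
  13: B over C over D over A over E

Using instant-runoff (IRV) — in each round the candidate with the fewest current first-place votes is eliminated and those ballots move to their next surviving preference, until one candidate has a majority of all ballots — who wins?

A

Round 1: A 10, B 13, C 7, D 0, E 11. D eliminated.
Round 2: A 10, B 13, C 7, E 11. C eliminated.
Round 3: A 17, B 13, E 11. E eliminated.
Round 4: A 28, B 13. A has a majority (≥21).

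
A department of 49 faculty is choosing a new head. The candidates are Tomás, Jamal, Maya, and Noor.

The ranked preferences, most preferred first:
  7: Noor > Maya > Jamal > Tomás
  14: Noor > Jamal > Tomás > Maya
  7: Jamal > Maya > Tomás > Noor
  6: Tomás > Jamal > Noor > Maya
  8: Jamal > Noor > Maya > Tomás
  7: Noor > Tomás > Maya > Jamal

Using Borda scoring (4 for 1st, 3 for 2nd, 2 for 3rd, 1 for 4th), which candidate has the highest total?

Noor

Tomás: 7×1 + 14×2 + 7×2 + 6×4 + 8×1 + 7×3 = 102
Jamal: 7×2 + 14×3 + 7×4 + 6×3 + 8×4 + 7×1 = 141
Maya: 7×3 + 14×1 + 7×3 + 6×1 + 8×2 + 7×2 = 92
Noor: 7×4 + 14×4 + 7×1 + 6×2 + 8×3 + 7×4 = 155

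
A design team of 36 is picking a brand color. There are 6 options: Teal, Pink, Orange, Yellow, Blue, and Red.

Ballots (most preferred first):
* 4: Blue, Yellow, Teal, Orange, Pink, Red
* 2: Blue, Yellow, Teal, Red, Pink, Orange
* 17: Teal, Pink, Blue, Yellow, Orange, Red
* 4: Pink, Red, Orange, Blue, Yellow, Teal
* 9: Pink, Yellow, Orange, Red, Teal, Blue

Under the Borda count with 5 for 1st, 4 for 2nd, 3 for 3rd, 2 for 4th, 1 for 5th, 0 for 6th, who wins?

Pink

Teal: 4×3 + 2×3 + 17×5 + 4×0 + 9×1 = 112
Pink: 4×1 + 2×1 + 17×4 + 4×5 + 9×5 = 139
Orange: 4×2 + 2×0 + 17×1 + 4×3 + 9×3 = 64
Yellow: 4×4 + 2×4 + 17×2 + 4×1 + 9×4 = 98
Blue: 4×5 + 2×5 + 17×3 + 4×2 + 9×0 = 89
Red: 4×0 + 2×2 + 17×0 + 4×4 + 9×2 = 38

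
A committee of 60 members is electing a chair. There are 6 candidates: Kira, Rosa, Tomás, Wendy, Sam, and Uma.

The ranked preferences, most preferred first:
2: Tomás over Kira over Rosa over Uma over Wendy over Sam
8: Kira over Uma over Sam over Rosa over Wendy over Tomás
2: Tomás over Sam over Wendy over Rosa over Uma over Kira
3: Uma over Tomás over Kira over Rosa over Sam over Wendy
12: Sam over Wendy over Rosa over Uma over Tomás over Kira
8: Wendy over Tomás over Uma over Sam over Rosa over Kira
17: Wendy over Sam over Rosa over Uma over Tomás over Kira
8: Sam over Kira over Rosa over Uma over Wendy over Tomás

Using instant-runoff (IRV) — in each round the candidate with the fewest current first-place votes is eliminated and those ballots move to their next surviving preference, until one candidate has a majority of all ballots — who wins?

Sam

Round 1: Kira 8, Rosa 0, Tomás 4, Wendy 25, Sam 20, Uma 3. Rosa eliminated.
Round 2: Kira 8, Tomás 4, Wendy 25, Sam 20, Uma 3. Uma eliminated.
Round 3: Kira 8, Tomás 7, Wendy 25, Sam 20. Tomás eliminated.
Round 4: Kira 13, Wendy 25, Sam 22. Kira eliminated.
Round 5: Wendy 27, Sam 33. Sam has a majority (≥31).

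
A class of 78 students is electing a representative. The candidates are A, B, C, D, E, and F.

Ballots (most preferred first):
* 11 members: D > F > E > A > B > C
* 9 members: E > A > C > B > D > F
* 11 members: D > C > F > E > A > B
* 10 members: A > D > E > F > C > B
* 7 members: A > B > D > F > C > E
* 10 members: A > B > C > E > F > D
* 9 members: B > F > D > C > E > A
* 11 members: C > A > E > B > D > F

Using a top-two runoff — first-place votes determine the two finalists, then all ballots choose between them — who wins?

A

Round 1 first-place votes: A 27, B 9, C 11, D 22, E 9, F 0. A and D advance.
Runoff: A is ranked above D on 47 ballots, D above A on 31.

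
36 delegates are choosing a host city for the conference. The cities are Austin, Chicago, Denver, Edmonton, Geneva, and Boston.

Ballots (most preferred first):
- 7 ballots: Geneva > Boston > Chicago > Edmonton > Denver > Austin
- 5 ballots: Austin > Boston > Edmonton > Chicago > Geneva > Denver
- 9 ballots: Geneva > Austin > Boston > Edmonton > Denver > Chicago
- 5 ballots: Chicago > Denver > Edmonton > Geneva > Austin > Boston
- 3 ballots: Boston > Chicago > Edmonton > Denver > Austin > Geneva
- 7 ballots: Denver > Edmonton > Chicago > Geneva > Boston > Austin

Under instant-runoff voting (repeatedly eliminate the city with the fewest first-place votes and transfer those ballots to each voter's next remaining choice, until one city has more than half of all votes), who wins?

Round 1: Austin 5, Chicago 5, Denver 7, Edmonton 0, Geneva 16, Boston 3. Edmonton eliminated.
Round 2: Austin 5, Chicago 5, Denver 7, Geneva 16, Boston 3. Boston eliminated.
Round 3: Austin 5, Chicago 8, Denver 7, Geneva 16. Austin eliminated.
Round 4: Chicago 13, Denver 7, Geneva 16. Denver eliminated.
Round 5: Chicago 20, Geneva 16. Chicago has a majority (≥19).

Chicago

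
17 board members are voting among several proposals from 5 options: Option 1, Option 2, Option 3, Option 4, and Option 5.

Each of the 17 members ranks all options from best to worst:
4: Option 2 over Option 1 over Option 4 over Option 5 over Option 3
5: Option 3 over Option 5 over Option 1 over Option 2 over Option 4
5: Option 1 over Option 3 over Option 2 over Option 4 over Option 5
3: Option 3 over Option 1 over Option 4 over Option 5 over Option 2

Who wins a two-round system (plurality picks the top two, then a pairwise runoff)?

Option 1

Round 1 first-place votes: Option 1 5, Option 2 4, Option 3 8, Option 4 0, Option 5 0. Option 3 and Option 1 advance.
Runoff: Option 3 is ranked above Option 1 on 8 ballots, Option 1 above Option 3 on 9.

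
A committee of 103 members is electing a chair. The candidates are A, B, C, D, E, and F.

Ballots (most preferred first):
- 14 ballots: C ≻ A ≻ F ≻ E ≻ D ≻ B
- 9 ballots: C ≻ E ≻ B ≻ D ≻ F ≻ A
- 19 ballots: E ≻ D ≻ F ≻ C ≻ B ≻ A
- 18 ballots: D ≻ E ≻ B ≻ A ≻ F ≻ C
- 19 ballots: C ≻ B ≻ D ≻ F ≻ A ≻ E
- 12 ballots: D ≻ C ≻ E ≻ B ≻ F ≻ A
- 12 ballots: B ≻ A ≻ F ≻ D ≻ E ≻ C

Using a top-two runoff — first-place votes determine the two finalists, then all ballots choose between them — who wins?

D

Round 1 first-place votes: A 0, B 12, C 42, D 30, E 19, F 0. C and D advance.
Runoff: C is ranked above D on 42 ballots, D above C on 61.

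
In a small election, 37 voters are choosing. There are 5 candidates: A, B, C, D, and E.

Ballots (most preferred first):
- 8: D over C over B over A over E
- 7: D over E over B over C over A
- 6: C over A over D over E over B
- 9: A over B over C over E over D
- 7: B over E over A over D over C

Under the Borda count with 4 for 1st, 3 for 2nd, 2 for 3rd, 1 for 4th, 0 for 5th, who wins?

B

A: 8×1 + 7×0 + 6×3 + 9×4 + 7×2 = 76
B: 8×2 + 7×2 + 6×0 + 9×3 + 7×4 = 85
C: 8×3 + 7×1 + 6×4 + 9×2 + 7×0 = 73
D: 8×4 + 7×4 + 6×2 + 9×0 + 7×1 = 79
E: 8×0 + 7×3 + 6×1 + 9×1 + 7×3 = 57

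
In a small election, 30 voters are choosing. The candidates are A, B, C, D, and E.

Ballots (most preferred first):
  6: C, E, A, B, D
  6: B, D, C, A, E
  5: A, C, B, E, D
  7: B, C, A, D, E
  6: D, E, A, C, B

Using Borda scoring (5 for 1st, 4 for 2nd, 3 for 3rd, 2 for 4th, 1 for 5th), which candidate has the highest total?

C

A: 6×3 + 6×2 + 5×5 + 7×3 + 6×3 = 94
B: 6×2 + 6×5 + 5×3 + 7×5 + 6×1 = 98
C: 6×5 + 6×3 + 5×4 + 7×4 + 6×2 = 108
D: 6×1 + 6×4 + 5×1 + 7×2 + 6×5 = 79
E: 6×4 + 6×1 + 5×2 + 7×1 + 6×4 = 71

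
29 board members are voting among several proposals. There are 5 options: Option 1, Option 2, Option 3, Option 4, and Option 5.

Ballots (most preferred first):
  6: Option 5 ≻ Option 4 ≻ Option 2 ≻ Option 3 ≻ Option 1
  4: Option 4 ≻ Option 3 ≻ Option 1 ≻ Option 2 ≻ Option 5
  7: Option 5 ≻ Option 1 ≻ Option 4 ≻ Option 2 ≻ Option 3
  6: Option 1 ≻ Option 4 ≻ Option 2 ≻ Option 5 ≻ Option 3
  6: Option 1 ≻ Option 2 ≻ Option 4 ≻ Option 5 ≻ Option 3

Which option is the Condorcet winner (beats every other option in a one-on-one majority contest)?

Option 1 vs Option 2: 23–6
Option 1 vs Option 3: 19–10
Option 1 vs Option 4: 19–10
Option 1 vs Option 5: 16–13
Option 1 beats every other option.

Option 1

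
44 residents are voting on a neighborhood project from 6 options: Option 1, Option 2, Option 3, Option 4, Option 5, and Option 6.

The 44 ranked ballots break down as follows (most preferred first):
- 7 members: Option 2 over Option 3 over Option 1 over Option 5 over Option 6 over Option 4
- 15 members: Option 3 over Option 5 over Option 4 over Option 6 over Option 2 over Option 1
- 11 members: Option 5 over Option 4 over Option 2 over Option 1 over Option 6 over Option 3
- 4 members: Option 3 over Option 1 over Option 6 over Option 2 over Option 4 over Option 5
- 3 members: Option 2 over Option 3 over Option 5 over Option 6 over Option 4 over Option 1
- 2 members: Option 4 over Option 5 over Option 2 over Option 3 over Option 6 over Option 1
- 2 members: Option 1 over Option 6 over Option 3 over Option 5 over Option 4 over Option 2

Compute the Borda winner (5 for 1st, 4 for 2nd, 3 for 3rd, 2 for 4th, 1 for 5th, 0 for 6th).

Option 1: 7×3 + 15×0 + 11×2 + 4×4 + 3×0 + 2×0 + 2×5 = 69
Option 2: 7×5 + 15×1 + 11×3 + 4×2 + 3×5 + 2×3 + 2×0 = 112
Option 3: 7×4 + 15×5 + 11×0 + 4×5 + 3×4 + 2×2 + 2×3 = 145
Option 4: 7×0 + 15×3 + 11×4 + 4×1 + 3×1 + 2×5 + 2×1 = 108
Option 5: 7×2 + 15×4 + 11×5 + 4×0 + 3×3 + 2×4 + 2×2 = 150
Option 6: 7×1 + 15×2 + 11×1 + 4×3 + 3×2 + 2×1 + 2×4 = 76

Option 5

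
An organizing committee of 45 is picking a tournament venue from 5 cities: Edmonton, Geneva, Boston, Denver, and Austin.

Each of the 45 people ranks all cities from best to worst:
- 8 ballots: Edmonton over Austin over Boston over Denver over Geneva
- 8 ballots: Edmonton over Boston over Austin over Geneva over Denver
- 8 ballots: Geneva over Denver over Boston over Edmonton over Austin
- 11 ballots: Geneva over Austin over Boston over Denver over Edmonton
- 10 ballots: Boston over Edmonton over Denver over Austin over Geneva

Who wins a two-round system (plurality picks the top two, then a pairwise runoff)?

Round 1 first-place votes: Edmonton 16, Geneva 19, Boston 10, Denver 0, Austin 0. Geneva and Edmonton advance.
Runoff: Geneva is ranked above Edmonton on 19 ballots, Edmonton above Geneva on 26.

Edmonton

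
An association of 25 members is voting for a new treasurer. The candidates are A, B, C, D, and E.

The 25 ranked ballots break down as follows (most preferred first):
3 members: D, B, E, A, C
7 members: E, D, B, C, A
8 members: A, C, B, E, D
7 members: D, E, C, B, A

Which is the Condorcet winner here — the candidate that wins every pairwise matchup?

E

E vs A: 17–8
E vs B: 14–11
E vs C: 17–8
E vs D: 15–10
E beats every other candidate.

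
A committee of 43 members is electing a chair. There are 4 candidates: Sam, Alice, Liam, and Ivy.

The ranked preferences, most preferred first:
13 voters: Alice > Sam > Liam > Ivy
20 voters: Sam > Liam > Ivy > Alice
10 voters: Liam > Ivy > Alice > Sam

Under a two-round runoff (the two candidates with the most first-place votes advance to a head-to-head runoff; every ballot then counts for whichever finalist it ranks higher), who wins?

Alice

Round 1 first-place votes: Sam 20, Alice 13, Liam 10, Ivy 0. Sam and Alice advance.
Runoff: Sam is ranked above Alice on 20 ballots, Alice above Sam on 23.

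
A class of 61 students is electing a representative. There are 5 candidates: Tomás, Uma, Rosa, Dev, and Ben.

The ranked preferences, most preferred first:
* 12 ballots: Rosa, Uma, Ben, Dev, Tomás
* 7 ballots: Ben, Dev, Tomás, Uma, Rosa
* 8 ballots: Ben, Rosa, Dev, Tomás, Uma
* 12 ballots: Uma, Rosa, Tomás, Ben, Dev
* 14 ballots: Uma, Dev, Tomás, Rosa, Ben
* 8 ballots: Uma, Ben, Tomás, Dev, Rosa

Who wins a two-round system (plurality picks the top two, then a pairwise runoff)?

Uma

Round 1 first-place votes: Tomás 0, Uma 34, Rosa 12, Dev 0, Ben 15. Uma and Ben advance.
Runoff: Uma is ranked above Ben on 46 ballots, Ben above Uma on 15.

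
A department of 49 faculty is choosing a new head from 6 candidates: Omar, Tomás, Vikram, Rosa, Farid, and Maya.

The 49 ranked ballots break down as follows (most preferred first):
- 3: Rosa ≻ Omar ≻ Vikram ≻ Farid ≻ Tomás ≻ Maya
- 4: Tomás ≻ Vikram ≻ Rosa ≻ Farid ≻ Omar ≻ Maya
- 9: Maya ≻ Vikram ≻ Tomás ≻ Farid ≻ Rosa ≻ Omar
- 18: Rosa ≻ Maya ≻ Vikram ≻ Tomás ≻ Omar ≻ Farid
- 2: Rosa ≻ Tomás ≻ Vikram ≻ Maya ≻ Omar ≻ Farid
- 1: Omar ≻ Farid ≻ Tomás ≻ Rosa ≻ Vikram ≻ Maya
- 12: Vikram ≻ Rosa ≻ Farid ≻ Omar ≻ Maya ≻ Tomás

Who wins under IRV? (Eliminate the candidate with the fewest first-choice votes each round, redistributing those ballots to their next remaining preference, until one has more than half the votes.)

Round 1: Omar 1, Tomás 4, Vikram 12, Rosa 23, Farid 0, Maya 9. Farid eliminated.
Round 2: Omar 1, Tomás 4, Vikram 12, Rosa 23, Maya 9. Omar eliminated.
Round 3: Tomás 5, Vikram 12, Rosa 23, Maya 9. Tomás eliminated.
Round 4: Vikram 16, Rosa 24, Maya 9. Maya eliminated.
Round 5: Vikram 25, Rosa 24. Vikram has a majority (≥25).

Vikram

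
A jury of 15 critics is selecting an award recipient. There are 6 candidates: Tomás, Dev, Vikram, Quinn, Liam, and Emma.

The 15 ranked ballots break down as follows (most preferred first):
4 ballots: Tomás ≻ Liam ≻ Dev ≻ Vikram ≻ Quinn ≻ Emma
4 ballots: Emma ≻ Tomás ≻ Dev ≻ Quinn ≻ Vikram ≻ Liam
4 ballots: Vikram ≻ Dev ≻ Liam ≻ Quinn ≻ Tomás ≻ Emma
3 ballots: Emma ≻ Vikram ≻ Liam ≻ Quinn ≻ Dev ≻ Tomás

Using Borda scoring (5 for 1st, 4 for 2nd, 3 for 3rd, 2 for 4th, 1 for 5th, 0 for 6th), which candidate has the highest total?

Tomás: 4×5 + 4×4 + 4×1 + 3×0 = 40
Dev: 4×3 + 4×3 + 4×4 + 3×1 = 43
Vikram: 4×2 + 4×1 + 4×5 + 3×4 = 44
Quinn: 4×1 + 4×2 + 4×2 + 3×2 = 26
Liam: 4×4 + 4×0 + 4×3 + 3×3 = 37
Emma: 4×0 + 4×5 + 4×0 + 3×5 = 35

Vikram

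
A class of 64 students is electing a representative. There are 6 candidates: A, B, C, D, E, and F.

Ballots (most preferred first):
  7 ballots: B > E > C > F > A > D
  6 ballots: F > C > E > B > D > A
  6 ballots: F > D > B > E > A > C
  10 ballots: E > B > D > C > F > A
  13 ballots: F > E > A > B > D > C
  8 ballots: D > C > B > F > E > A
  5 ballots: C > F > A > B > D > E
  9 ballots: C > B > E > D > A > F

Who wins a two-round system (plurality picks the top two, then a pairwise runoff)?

C

Round 1 first-place votes: A 0, B 7, C 14, D 8, E 10, F 25. F and C advance.
Runoff: F is ranked above C on 25 ballots, C above F on 39.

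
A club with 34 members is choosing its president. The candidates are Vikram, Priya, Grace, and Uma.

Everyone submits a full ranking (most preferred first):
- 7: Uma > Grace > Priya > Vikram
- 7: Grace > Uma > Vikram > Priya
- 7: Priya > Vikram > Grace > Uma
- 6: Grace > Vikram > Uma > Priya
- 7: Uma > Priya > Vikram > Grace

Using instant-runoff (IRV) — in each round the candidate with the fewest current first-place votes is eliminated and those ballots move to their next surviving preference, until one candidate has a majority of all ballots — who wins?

Round 1: Vikram 0, Priya 7, Grace 13, Uma 14. Vikram eliminated.
Round 2: Priya 7, Grace 13, Uma 14. Priya eliminated.
Round 3: Grace 20, Uma 14. Grace has a majority (≥18).

Grace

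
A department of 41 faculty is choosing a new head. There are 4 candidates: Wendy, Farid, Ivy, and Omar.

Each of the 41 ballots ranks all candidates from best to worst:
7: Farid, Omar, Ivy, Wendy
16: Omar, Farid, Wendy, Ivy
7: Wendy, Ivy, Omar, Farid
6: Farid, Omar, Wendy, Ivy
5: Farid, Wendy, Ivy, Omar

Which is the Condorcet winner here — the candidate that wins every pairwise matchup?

Omar vs Wendy: 29–12
Omar vs Farid: 23–18
Omar vs Ivy: 29–12
Omar beats every other candidate.

Omar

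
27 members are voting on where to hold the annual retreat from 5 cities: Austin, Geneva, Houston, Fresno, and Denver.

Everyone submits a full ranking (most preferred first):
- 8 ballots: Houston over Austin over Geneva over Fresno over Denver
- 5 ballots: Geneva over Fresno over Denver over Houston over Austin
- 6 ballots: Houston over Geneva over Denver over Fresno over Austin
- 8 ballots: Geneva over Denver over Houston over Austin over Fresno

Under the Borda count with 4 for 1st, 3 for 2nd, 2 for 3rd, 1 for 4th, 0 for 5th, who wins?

Austin: 8×3 + 5×0 + 6×0 + 8×1 = 32
Geneva: 8×2 + 5×4 + 6×3 + 8×4 = 86
Houston: 8×4 + 5×1 + 6×4 + 8×2 = 77
Fresno: 8×1 + 5×3 + 6×1 + 8×0 = 29
Denver: 8×0 + 5×2 + 6×2 + 8×3 = 46

Geneva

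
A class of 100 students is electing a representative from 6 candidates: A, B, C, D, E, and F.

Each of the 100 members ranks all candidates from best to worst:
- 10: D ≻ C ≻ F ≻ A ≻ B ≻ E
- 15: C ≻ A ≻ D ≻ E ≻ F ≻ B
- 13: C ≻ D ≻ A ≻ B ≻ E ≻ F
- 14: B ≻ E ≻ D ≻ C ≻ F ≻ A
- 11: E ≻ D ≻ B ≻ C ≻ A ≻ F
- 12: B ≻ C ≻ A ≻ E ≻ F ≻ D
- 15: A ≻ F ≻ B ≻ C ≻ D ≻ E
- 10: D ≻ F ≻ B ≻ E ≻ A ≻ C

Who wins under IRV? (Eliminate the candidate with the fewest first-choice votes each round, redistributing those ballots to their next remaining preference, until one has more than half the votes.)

Round 1: A 15, B 26, C 28, D 20, E 11, F 0. F eliminated.
Round 2: A 15, B 26, C 28, D 20, E 11. E eliminated.
Round 3: A 15, B 26, C 28, D 31. A eliminated.
Round 4: B 41, C 28, D 31. C eliminated.
Round 5: B 41, D 59. D has a majority (≥51).

D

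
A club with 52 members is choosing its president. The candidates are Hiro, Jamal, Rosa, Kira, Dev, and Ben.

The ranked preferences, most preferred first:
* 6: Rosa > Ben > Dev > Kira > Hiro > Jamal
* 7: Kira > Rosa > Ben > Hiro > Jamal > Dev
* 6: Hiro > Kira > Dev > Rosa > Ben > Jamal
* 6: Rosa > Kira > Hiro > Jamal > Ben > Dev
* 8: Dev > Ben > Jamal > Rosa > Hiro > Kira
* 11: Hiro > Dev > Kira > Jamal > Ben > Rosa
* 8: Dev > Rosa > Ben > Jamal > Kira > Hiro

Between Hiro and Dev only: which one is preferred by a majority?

Hiro is ranked above Dev on 30 ballots; Dev above Hiro on 22.

Hiro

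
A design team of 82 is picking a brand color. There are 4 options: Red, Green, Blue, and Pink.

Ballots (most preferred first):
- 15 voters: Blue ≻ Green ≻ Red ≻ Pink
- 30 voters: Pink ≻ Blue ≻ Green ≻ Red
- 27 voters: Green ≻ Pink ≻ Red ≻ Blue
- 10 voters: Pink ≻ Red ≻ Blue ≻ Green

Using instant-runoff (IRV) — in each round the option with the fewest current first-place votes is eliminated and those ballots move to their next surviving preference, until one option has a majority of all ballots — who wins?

Green

Round 1: Red 0, Green 27, Blue 15, Pink 40. Red eliminated.
Round 2: Green 27, Blue 15, Pink 40. Blue eliminated.
Round 3: Green 42, Pink 40. Green has a majority (≥42).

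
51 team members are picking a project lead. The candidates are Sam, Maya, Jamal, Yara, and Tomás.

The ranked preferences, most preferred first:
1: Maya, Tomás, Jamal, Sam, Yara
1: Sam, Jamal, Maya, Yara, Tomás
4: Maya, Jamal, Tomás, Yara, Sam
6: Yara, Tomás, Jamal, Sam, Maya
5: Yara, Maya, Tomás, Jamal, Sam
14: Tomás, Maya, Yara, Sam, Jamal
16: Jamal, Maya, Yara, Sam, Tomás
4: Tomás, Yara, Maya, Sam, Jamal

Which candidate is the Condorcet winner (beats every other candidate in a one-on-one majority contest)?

Maya

Maya vs Sam: 44–7
Maya vs Jamal: 28–23
Maya vs Yara: 36–15
Maya vs Tomás: 27–24
Maya beats every other candidate.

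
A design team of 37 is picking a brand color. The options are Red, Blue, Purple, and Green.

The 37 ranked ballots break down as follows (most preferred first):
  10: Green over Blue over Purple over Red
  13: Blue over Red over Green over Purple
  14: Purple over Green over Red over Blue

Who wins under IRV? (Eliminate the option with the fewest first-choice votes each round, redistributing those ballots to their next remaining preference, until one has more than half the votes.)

Round 1: Red 0, Blue 13, Purple 14, Green 10. Red eliminated.
Round 2: Blue 13, Purple 14, Green 10. Green eliminated.
Round 3: Blue 23, Purple 14. Blue has a majority (≥19).

Blue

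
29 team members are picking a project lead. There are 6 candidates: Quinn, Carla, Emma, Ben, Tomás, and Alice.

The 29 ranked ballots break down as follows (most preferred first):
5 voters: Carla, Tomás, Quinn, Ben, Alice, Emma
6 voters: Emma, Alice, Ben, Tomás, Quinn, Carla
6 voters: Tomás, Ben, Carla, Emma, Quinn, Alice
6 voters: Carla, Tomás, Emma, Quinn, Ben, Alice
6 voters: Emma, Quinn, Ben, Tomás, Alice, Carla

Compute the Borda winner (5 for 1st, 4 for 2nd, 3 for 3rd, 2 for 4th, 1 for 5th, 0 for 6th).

Quinn: 5×3 + 6×1 + 6×1 + 6×2 + 6×4 = 63
Carla: 5×5 + 6×0 + 6×3 + 6×5 + 6×0 = 73
Emma: 5×0 + 6×5 + 6×2 + 6×3 + 6×5 = 90
Ben: 5×2 + 6×3 + 6×4 + 6×1 + 6×3 = 76
Tomás: 5×4 + 6×2 + 6×5 + 6×4 + 6×2 = 98
Alice: 5×1 + 6×4 + 6×0 + 6×0 + 6×1 = 35

Tomás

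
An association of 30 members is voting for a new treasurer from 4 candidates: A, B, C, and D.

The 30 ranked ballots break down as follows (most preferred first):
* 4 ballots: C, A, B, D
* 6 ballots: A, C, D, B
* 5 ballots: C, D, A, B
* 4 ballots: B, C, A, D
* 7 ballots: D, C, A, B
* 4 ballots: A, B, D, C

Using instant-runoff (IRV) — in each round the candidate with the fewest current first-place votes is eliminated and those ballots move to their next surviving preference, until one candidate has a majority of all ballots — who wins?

Round 1: A 10, B 4, C 9, D 7. B eliminated.
Round 2: A 10, C 13, D 7. D eliminated.
Round 3: A 10, C 20. C has a majority (≥16).

C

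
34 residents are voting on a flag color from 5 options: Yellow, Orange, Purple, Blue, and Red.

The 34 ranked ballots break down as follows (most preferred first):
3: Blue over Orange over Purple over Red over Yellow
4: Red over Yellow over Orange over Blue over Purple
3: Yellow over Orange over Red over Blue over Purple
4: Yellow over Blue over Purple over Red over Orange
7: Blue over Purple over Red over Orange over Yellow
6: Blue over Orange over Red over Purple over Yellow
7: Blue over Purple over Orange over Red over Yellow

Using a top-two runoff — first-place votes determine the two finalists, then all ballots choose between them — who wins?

Blue

Round 1 first-place votes: Yellow 7, Orange 0, Purple 0, Blue 23, Red 4. Blue and Yellow advance.
Runoff: Blue is ranked above Yellow on 23 ballots, Yellow above Blue on 11.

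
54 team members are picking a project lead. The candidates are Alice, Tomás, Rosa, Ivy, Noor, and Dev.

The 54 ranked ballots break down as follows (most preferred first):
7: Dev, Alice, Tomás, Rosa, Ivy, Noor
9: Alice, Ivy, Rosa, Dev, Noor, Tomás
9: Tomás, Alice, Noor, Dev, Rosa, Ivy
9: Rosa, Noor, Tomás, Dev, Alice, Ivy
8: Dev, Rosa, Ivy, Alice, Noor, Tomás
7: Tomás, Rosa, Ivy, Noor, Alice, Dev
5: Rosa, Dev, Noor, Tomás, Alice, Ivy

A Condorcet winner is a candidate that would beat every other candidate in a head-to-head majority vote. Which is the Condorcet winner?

Rosa vs Alice: 29–25
Rosa vs Tomás: 31–23
Rosa vs Ivy: 45–9
Rosa vs Noor: 45–9
Rosa vs Dev: 30–24
Rosa beats every other candidate.

Rosa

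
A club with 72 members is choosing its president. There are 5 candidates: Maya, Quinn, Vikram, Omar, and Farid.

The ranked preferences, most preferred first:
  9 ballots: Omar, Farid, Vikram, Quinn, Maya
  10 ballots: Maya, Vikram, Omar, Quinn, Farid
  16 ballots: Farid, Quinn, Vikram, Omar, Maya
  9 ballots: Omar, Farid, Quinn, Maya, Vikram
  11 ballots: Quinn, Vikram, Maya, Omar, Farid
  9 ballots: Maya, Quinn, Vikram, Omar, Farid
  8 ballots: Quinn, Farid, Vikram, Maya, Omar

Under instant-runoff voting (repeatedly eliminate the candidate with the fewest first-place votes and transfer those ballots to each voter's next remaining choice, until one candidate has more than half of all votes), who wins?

Quinn

Round 1: Maya 19, Quinn 19, Vikram 0, Omar 18, Farid 16. Vikram eliminated.
Round 2: Maya 19, Quinn 19, Omar 18, Farid 16. Farid eliminated.
Round 3: Maya 19, Quinn 35, Omar 18. Omar eliminated.
Round 4: Maya 19, Quinn 53. Quinn has a majority (≥37).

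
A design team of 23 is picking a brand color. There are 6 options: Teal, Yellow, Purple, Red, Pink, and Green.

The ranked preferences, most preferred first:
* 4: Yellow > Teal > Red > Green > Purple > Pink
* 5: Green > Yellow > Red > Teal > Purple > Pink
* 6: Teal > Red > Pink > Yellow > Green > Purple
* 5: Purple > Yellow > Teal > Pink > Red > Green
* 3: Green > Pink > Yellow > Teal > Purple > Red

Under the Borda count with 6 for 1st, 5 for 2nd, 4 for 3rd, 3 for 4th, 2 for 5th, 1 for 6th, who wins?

Yellow

Teal: 4×5 + 5×3 + 6×6 + 5×4 + 3×3 = 100
Yellow: 4×6 + 5×5 + 6×3 + 5×5 + 3×4 = 104
Purple: 4×2 + 5×2 + 6×1 + 5×6 + 3×2 = 60
Red: 4×4 + 5×4 + 6×5 + 5×2 + 3×1 = 79
Pink: 4×1 + 5×1 + 6×4 + 5×3 + 3×5 = 63
Green: 4×3 + 5×6 + 6×2 + 5×1 + 3×6 = 77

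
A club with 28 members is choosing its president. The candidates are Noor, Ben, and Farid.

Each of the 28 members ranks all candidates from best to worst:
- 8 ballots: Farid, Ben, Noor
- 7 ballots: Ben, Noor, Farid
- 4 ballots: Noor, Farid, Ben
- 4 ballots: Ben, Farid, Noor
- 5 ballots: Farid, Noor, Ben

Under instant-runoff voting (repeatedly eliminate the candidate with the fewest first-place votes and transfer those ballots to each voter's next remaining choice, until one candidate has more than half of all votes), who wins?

Round 1: Noor 4, Ben 11, Farid 13. Noor eliminated.
Round 2: Ben 11, Farid 17. Farid has a majority (≥15).

Farid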